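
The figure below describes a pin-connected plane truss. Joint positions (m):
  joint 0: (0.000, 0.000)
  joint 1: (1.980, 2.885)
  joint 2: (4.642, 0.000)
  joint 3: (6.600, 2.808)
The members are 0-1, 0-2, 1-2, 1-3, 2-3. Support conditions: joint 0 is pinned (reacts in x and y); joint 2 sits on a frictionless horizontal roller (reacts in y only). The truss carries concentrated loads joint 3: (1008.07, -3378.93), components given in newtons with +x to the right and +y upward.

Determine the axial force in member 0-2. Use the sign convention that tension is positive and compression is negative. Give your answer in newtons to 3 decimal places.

N=4 nodes, M=5 members, R=3 reactions → 2N=8, M+R=8
member 0 (0-1): L=3.4991, (cx,cy)=(0.5659,0.8245)
member 1 (0-2): L=4.6420, (cx,cy)=(1.0000,0.0000)
member 2 (1-2): L=3.9255, (cx,cy)=(0.6781,-0.7349)
member 3 (1-3): L=4.6206, (cx,cy)=(0.9999,-0.0167)
member 4 (2-3): L=3.4232, (cx,cy)=(0.5720,0.8203)
solve A·x = −loads:
  F[0-1] = +2468.1971 N (tension)
  F[0-2] = -388.5878 N (compression)
  F[1-2] = -2844.3876 N (compression)
  F[1-3] = +3325.9898 N (tension)
  F[2-3] = -4051.7026 N (compression)
  Rx@0 = -1008.0700 N
  Ry@0 = -2035.0292 N
  Ry@2 = +5413.9592 N

-388.588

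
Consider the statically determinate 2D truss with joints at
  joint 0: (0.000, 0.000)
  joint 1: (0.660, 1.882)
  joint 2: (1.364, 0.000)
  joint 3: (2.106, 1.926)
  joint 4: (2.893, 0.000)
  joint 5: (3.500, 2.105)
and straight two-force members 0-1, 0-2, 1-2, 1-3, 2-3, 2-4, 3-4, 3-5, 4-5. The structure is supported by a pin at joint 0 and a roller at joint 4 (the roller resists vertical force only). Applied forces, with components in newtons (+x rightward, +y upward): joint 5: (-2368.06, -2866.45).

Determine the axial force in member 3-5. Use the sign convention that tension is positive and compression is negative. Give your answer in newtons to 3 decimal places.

-1613.903

N=6 nodes, M=9 members, R=3 reactions → 2N=12, M+R=12
member 0 (0-1): L=1.9944, (cx,cy)=(0.3309,0.9437)
member 1 (0-2): L=1.3640, (cx,cy)=(1.0000,0.0000)
member 2 (1-2): L=2.0094, (cx,cy)=(0.3504,-0.9366)
member 3 (1-3): L=1.4467, (cx,cy)=(0.9995,0.0304)
member 4 (2-3): L=2.0640, (cx,cy)=(0.3595,0.9331)
member 5 (2-4): L=1.5290, (cx,cy)=(1.0000,0.0000)
member 6 (3-4): L=2.0806, (cx,cy)=(0.3783,-0.9257)
member 7 (3-5): L=1.4054, (cx,cy)=(0.9919,0.1274)
member 8 (4-5): L=2.1908, (cx,cy)=(0.2771,0.9608)
solve A·x = −loads:
  F[0-1] = -1188.5856 N (compression)
  F[0-2] = -1974.7201 N (compression)
  F[1-2] = +1171.4068 N (tension)
  F[1-3] = -804.1257 N (compression)
  F[2-3] = -1175.7622 N (compression)
  F[2-4] = -1141.6216 N (compression)
  F[3-4] = +989.5918 N (tension)
  F[3-5] = -1613.9030 N (compression)
  F[4-5] = -2769.3213 N (compression)
  Rx@0 = +2368.0600 N
  Ry@0 = +1121.6146 N
  Ry@4 = +1744.8354 N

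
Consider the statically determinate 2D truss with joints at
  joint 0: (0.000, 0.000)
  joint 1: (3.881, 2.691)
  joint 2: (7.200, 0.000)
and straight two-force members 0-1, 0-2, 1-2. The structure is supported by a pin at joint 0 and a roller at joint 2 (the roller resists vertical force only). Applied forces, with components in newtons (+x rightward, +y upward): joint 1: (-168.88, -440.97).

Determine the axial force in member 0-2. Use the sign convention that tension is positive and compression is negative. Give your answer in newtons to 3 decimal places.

N=3 nodes, M=3 members, R=3 reactions → 2N=6, M+R=6
member 0 (0-1): L=4.7227, (cx,cy)=(0.8218,0.5698)
member 1 (0-2): L=7.2000, (cx,cy)=(1.0000,0.0000)
member 2 (1-2): L=4.2728, (cx,cy)=(0.7768,-0.6298)
solve A·x = −loads:
  F[0-1] = -467.5180 N (compression)
  F[0-2] = +215.3171 N (tension)
  F[1-2] = -277.1972 N (compression)
  Rx@0 = +168.8800 N
  Ry@0 = +266.3938 N
  Ry@2 = +174.5762 N

215.317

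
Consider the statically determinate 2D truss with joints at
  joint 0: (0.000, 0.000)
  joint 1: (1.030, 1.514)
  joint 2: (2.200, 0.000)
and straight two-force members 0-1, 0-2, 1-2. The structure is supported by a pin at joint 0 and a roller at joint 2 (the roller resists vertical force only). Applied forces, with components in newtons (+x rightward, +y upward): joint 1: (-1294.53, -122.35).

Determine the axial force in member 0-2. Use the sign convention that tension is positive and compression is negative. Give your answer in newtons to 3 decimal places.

-644.188

N=3 nodes, M=3 members, R=3 reactions → 2N=6, M+R=6
member 0 (0-1): L=1.8311, (cx,cy)=(0.5625,0.8268)
member 1 (0-2): L=2.2000, (cx,cy)=(1.0000,0.0000)
member 2 (1-2): L=1.9134, (cx,cy)=(0.6115,-0.7913)
solve A·x = −loads:
  F[0-1] = -1156.1861 N (compression)
  F[0-2] = -644.1878 N (compression)
  F[1-2] = +1053.4942 N (tension)
  Rx@0 = +1294.5300 N
  Ry@0 = +955.9400 N
  Ry@2 = -833.5900 N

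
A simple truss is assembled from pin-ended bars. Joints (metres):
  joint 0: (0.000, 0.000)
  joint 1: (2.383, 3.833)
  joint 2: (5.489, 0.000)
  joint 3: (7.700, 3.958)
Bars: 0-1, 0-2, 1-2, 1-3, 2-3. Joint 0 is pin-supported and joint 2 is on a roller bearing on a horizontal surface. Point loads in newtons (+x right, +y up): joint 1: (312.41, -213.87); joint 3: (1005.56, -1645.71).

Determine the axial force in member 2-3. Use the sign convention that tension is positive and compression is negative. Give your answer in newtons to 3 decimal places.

N=4 nodes, M=5 members, R=3 reactions → 2N=8, M+R=8
member 0 (0-1): L=4.5134, (cx,cy)=(0.5280,0.8493)
member 1 (0-2): L=5.4890, (cx,cy)=(1.0000,0.0000)
member 2 (1-2): L=4.9335, (cx,cy)=(0.6296,-0.7769)
member 3 (1-3): L=5.3185, (cx,cy)=(0.9997,0.0235)
member 4 (2-3): L=4.5337, (cx,cy)=(0.4877,0.8730)
solve A·x = −loads:
  F[0-1] = +1748.7441 N (tension)
  F[0-2] = +394.6577 N (tension)
  F[1-2] = -2127.7648 N (compression)
  F[1-3] = +1951.0334 N (tension)
  F[2-3] = -1937.6000 N (compression)
  Rx@0 = -1317.9700 N
  Ry@0 = -1485.1264 N
  Ry@2 = +3344.7064 N

-1937.600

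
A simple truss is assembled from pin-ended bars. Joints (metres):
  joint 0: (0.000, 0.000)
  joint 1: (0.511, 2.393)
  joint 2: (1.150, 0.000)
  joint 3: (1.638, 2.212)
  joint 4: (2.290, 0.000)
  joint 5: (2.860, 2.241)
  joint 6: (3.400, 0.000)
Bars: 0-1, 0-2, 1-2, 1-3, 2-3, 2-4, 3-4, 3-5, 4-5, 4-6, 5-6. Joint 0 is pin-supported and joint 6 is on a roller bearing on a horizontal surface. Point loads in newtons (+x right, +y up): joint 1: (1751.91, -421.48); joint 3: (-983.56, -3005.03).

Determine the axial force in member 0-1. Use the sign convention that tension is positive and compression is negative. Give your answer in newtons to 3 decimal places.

N=7 nodes, M=11 members, R=3 reactions → 2N=14, M+R=14
member 0 (0-1): L=2.4470, (cx,cy)=(0.2088,0.9780)
member 1 (0-2): L=1.1500, (cx,cy)=(1.0000,0.0000)
member 2 (1-2): L=2.4768, (cx,cy)=(0.2580,-0.9661)
member 3 (1-3): L=1.1414, (cx,cy)=(0.9873,-0.1586)
member 4 (2-3): L=2.2652, (cx,cy)=(0.2154,0.9765)
member 5 (2-4): L=1.1400, (cx,cy)=(1.0000,0.0000)
member 6 (3-4): L=2.3061, (cx,cy)=(0.2827,-0.9592)
member 7 (3-5): L=1.2223, (cx,cy)=(0.9997,0.0237)
member 8 (4-5): L=2.3124, (cx,cy)=(0.2465,0.9691)
member 9 (4-6): L=1.1100, (cx,cy)=(1.0000,0.0000)
member 10 (5-6): L=2.3051, (cx,cy)=(0.2343,-0.9722)
solve A·x = −loads:
  F[0-1] = -1352.1156 N (compression)
  F[0-2] = +1050.7141 N (tension)
  F[1-2] = +1327.4756 N (tension)
  F[1-3] = -2407.2057 N (compression)
  F[2-3] = -1313.3779 N (compression)
  F[2-4] = +1676.1354 N (tension)
  F[3-4] = -2219.6533 N (compression)
  F[3-5] = -1048.8686 N (compression)
  F[4-5] = +2196.8814 N (tension)
  F[4-6] = +507.0377 N (tension)
  F[5-6] = -2164.4332 N (compression)
  Rx@0 = -768.3500 N
  Ry@0 = +1322.3037 N
  Ry@6 = +2104.2063 N

-1352.116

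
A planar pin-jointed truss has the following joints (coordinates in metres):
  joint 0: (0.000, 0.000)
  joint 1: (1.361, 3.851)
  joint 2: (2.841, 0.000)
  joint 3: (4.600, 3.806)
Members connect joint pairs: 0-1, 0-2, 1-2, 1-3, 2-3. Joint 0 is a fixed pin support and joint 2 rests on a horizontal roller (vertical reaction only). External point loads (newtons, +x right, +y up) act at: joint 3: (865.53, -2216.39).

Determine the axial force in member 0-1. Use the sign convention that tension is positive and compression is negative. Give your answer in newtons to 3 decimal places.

N=4 nodes, M=5 members, R=3 reactions → 2N=8, M+R=8
member 0 (0-1): L=4.0844, (cx,cy)=(0.3332,0.9429)
member 1 (0-2): L=2.8410, (cx,cy)=(1.0000,0.0000)
member 2 (1-2): L=4.1256, (cx,cy)=(0.3587,-0.9334)
member 3 (1-3): L=3.2393, (cx,cy)=(0.9999,-0.0139)
member 4 (2-3): L=4.1928, (cx,cy)=(0.4195,0.9077)
solve A·x = −loads:
  F[0-1] = +2685.2599 N (tension)
  F[0-2] = -29.2445 N (compression)
  F[1-2] = -2740.2815 N (compression)
  F[1-3] = +1877.9918 N (tension)
  F[2-3] = -2412.9093 N (compression)
  Rx@0 = -865.5300 N
  Ry@0 = -2531.7977 N
  Ry@2 = +4748.1877 N

2685.260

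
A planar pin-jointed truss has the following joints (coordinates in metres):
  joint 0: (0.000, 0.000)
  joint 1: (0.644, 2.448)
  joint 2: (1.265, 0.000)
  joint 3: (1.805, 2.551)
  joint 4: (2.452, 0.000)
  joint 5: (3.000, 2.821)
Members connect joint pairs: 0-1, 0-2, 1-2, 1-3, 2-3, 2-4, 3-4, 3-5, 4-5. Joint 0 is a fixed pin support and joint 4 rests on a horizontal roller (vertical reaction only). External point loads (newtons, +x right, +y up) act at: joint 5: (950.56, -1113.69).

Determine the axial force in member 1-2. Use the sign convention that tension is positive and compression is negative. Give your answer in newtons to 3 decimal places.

-1322.934

N=6 nodes, M=9 members, R=3 reactions → 2N=12, M+R=12
member 0 (0-1): L=2.5313, (cx,cy)=(0.2544,0.9671)
member 1 (0-2): L=1.2650, (cx,cy)=(1.0000,0.0000)
member 2 (1-2): L=2.5255, (cx,cy)=(0.2459,-0.9693)
member 3 (1-3): L=1.1656, (cx,cy)=(0.9961,0.0884)
member 4 (2-3): L=2.6075, (cx,cy)=(0.2071,0.9783)
member 5 (2-4): L=1.1870, (cx,cy)=(1.0000,0.0000)
member 6 (3-4): L=2.6318, (cx,cy)=(0.2458,-0.9693)
member 7 (3-5): L=1.2251, (cx,cy)=(0.9754,0.2204)
member 8 (4-5): L=2.8737, (cx,cy)=(0.1907,0.9816)
solve A·x = −loads:
  F[0-1] = +1388.1872 N (tension)
  F[0-2] = +597.3836 N (tension)
  F[1-2] = -1322.9338 N (compression)
  F[1-3] = +681.1349 N (tension)
  F[2-3] = +1310.7323 N (tension)
  F[2-4] = +0.6468 N (tension)
  F[3-4] = -1100.5296 N (compression)
  F[3-5] = +1251.2343 N (tension)
  F[4-5] = -1415.4179 N (compression)
  Rx@0 = -950.5600 N
  Ry@0 = -1342.5089 N
  Ry@4 = +2456.1989 N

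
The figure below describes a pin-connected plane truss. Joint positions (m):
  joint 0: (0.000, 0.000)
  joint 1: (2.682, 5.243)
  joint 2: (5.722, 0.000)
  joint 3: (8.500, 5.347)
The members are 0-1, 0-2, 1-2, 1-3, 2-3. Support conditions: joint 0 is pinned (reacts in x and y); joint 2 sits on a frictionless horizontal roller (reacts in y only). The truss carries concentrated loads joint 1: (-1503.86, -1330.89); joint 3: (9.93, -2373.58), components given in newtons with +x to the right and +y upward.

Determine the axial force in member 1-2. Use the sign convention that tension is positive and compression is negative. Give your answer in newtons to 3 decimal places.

N=4 nodes, M=5 members, R=3 reactions → 2N=8, M+R=8
member 0 (0-1): L=5.8892, (cx,cy)=(0.4554,0.8903)
member 1 (0-2): L=5.7220, (cx,cy)=(1.0000,0.0000)
member 2 (1-2): L=6.0606, (cx,cy)=(0.5016,-0.8651)
member 3 (1-3): L=5.8189, (cx,cy)=(0.9998,0.0179)
member 4 (2-3): L=6.0256, (cx,cy)=(0.4610,0.8874)
solve A·x = −loads:
  F[0-1] = -1037.2110 N (compression)
  F[0-2] = -1021.5704 N (compression)
  F[1-2] = -445.0962 N (compression)
  F[1-3] = +1254.9621 N (tension)
  F[2-3] = -2700.0866 N (compression)
  Rx@0 = +1493.9300 N
  Ry@0 = +923.4084 N
  Ry@2 = +2781.0616 N

-445.096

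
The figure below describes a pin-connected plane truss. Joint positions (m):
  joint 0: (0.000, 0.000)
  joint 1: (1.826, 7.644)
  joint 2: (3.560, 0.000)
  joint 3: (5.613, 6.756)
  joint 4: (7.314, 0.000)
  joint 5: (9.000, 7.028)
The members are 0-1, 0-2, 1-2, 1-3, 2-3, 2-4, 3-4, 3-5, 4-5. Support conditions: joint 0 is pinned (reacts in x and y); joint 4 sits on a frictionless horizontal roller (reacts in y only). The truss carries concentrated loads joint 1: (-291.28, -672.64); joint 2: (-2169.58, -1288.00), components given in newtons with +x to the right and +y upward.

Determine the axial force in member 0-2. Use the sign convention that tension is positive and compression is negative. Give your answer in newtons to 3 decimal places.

N=6 nodes, M=9 members, R=3 reactions → 2N=12, M+R=12
member 0 (0-1): L=7.8591, (cx,cy)=(0.2323,0.9726)
member 1 (0-2): L=3.5600, (cx,cy)=(1.0000,0.0000)
member 2 (1-2): L=7.8382, (cx,cy)=(0.2212,-0.9752)
member 3 (1-3): L=3.8897, (cx,cy)=(0.9736,-0.2283)
member 4 (2-3): L=7.0610, (cx,cy)=(0.2908,0.9568)
member 5 (2-4): L=3.7540, (cx,cy)=(1.0000,0.0000)
member 6 (3-4): L=6.9668, (cx,cy)=(0.2442,-0.9697)
member 7 (3-5): L=3.3979, (cx,cy)=(0.9968,0.0800)
member 8 (4-5): L=7.2274, (cx,cy)=(0.2333,0.9724)
solve A·x = −loads:
  F[0-1] = -1511.5799 N (compression)
  F[0-2] = -2109.6551 N (compression)
  F[1-2] = +879.0019 N (tension)
  F[1-3] = -261.2812 N (compression)
  F[2-3] = +450.2274 N (tension)
  F[2-4] = +123.4776 N (tension)
  F[3-4] = -505.7316 N (compression)
  F[3-5] = -0.0000 N (tension)
  F[4-5] = -0.0000 N (tension)
  Rx@0 = +2460.8600 N
  Ry@0 = +1470.2139 N
  Ry@4 = +490.4261 N

-2109.655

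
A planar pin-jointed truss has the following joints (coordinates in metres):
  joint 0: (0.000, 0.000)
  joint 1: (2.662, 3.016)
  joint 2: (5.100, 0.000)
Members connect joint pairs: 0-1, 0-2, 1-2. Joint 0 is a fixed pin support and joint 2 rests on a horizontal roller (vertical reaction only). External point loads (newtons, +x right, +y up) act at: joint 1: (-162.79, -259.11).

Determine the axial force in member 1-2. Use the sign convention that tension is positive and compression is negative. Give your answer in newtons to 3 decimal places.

N=3 nodes, M=3 members, R=3 reactions → 2N=6, M+R=6
member 0 (0-1): L=4.0227, (cx,cy)=(0.6617,0.7497)
member 1 (0-2): L=5.1000, (cx,cy)=(1.0000,0.0000)
member 2 (1-2): L=3.8782, (cx,cy)=(0.6286,-0.7777)
solve A·x = −loads:
  F[0-1] = -293.6156 N (compression)
  F[0-2] = +31.5062 N (tension)
  F[1-2] = -50.1174 N (compression)
  Rx@0 = +162.7900 N
  Ry@0 = +220.1343 N
  Ry@2 = +38.9757 N

-50.117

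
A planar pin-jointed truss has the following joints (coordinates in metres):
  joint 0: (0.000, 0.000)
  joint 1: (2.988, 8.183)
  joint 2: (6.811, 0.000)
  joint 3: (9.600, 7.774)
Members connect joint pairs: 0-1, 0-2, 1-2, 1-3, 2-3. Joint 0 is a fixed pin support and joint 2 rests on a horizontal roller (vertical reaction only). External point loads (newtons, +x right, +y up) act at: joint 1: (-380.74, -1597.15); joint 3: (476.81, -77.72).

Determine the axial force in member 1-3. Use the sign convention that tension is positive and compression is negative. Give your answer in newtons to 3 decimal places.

494.680

N=4 nodes, M=5 members, R=3 reactions → 2N=8, M+R=8
member 0 (0-1): L=8.7115, (cx,cy)=(0.3430,0.9393)
member 1 (0-2): L=6.8110, (cx,cy)=(1.0000,0.0000)
member 2 (1-2): L=9.0320, (cx,cy)=(0.4233,-0.9060)
member 3 (1-3): L=6.6246, (cx,cy)=(0.9981,-0.0617)
member 4 (2-3): L=8.2592, (cx,cy)=(0.3377,0.9413)
solve A·x = −loads:
  F[0-1] = -828.0970 N (compression)
  F[0-2] = +380.1042 N (tension)
  F[1-2] = -937.9992 N (compression)
  F[1-3] = +494.6796 N (tension)
  F[2-3] = -50.1232 N (compression)
  Rx@0 = -96.0700 N
  Ry@0 = +777.8620 N
  Ry@2 = +897.0080 N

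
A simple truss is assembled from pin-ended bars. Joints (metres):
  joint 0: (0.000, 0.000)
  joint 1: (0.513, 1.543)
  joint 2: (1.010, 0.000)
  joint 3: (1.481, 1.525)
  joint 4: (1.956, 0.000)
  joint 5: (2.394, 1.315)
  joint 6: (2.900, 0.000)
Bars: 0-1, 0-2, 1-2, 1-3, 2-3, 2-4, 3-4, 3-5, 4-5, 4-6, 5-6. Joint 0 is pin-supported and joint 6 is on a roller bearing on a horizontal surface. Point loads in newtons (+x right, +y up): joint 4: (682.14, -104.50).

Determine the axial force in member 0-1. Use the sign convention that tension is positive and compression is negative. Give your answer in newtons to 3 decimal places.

-35.847

N=7 nodes, M=11 members, R=3 reactions → 2N=14, M+R=14
member 0 (0-1): L=1.6260, (cx,cy)=(0.3155,0.9489)
member 1 (0-2): L=1.0100, (cx,cy)=(1.0000,0.0000)
member 2 (1-2): L=1.6211, (cx,cy)=(0.3066,-0.9518)
member 3 (1-3): L=0.9682, (cx,cy)=(0.9998,-0.0186)
member 4 (2-3): L=1.5961, (cx,cy)=(0.2951,0.9555)
member 5 (2-4): L=0.9460, (cx,cy)=(1.0000,0.0000)
member 6 (3-4): L=1.5973, (cx,cy)=(0.2974,-0.9548)
member 7 (3-5): L=0.9368, (cx,cy)=(0.9746,-0.2242)
member 8 (4-5): L=1.3860, (cx,cy)=(0.3160,0.9488)
member 9 (4-6): L=0.9440, (cx,cy)=(1.0000,0.0000)
member 10 (5-6): L=1.4090, (cx,cy)=(0.3591,-0.9333)
solve A·x = −loads:
  F[0-1] = -35.8473 N (compression)
  F[0-2] = +693.4495 N (tension)
  F[1-2] = +36.1752 N (tension)
  F[1-3] = -22.4042 N (compression)
  F[2-3] = -36.0380 N (compression)
  F[2-4] = +715.1751 N (tension)
  F[3-4] = +46.9506 N (tension)
  F[3-5] = -48.2246 N (compression)
  F[4-5] = +62.8966 N (tension)
  F[4-6] = +27.1214 N (tension)
  F[5-6] = -75.5214 N (compression)
  Rx@0 = -682.1400 N
  Ry@0 = +34.0166 N
  Ry@6 = +70.4834 N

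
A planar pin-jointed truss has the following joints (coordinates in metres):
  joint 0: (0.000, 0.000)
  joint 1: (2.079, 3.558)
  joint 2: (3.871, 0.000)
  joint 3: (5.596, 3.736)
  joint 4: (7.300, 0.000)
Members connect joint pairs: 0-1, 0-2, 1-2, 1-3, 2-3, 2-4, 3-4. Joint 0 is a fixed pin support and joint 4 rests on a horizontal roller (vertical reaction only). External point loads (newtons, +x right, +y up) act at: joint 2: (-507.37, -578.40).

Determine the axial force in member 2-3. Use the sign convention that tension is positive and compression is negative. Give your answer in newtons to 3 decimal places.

353.894

N=5 nodes, M=7 members, R=3 reactions → 2N=10, M+R=10
member 0 (0-1): L=4.1209, (cx,cy)=(0.5045,0.8634)
member 1 (0-2): L=3.8710, (cx,cy)=(1.0000,0.0000)
member 2 (1-2): L=3.9838, (cx,cy)=(0.4498,-0.8931)
member 3 (1-3): L=3.5215, (cx,cy)=(0.9987,0.0505)
member 4 (2-3): L=4.1150, (cx,cy)=(0.4192,0.9079)
member 5 (2-4): L=3.4290, (cx,cy)=(1.0000,0.0000)
member 6 (3-4): L=4.1063, (cx,cy)=(0.4150,-0.9098)
solve A·x = −loads:
  F[0-1] = -314.6707 N (compression)
  F[0-2] = -348.6172 N (compression)
  F[1-2] = +287.8692 N (tension)
  F[1-3] = -288.6117 N (compression)
  F[2-3] = +353.8941 N (tension)
  F[2-4] = +139.8915 N (tension)
  F[3-4] = -337.1067 N (compression)
  Rx@0 = +507.3700 N
  Ry@0 = +271.6895 N
  Ry@4 = +306.7105 N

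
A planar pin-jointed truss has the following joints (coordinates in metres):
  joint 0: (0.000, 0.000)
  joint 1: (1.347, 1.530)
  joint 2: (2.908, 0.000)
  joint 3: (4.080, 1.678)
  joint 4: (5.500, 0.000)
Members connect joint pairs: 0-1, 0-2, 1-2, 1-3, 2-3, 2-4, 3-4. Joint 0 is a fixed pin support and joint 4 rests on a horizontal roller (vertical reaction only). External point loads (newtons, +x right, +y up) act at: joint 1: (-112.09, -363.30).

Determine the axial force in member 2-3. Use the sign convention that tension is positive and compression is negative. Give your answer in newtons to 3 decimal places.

N=5 nodes, M=7 members, R=3 reactions → 2N=10, M+R=10
member 0 (0-1): L=2.0385, (cx,cy)=(0.6608,0.7506)
member 1 (0-2): L=2.9080, (cx,cy)=(1.0000,0.0000)
member 2 (1-2): L=2.1858, (cx,cy)=(0.7142,-0.7000)
member 3 (1-3): L=2.7370, (cx,cy)=(0.9985,0.0541)
member 4 (2-3): L=2.0468, (cx,cy)=(0.5726,0.8198)
member 5 (2-4): L=2.5920, (cx,cy)=(1.0000,0.0000)
member 6 (3-4): L=2.1982, (cx,cy)=(0.6460,-0.7634)
solve A·x = −loads:
  F[0-1] = -407.0332 N (compression)
  F[0-2] = +156.8750 N (tension)
  F[1-2] = -89.7434 N (compression)
  F[1-3] = -92.9196 N (compression)
  F[2-3] = +76.6241 N (tension)
  F[2-4] = +48.9080 N (tension)
  F[3-4] = -75.7109 N (compression)
  Rx@0 = +112.0900 N
  Ry@0 = +305.5059 N
  Ry@4 = +57.7941 N

76.624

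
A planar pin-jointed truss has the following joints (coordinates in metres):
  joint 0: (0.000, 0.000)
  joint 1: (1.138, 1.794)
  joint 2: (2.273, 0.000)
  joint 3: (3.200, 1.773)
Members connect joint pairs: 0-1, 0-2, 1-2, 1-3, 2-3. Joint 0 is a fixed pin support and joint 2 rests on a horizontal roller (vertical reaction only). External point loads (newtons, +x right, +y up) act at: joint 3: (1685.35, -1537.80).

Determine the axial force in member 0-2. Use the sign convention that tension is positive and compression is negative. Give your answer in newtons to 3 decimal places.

453.608

N=4 nodes, M=5 members, R=3 reactions → 2N=8, M+R=8
member 0 (0-1): L=2.1245, (cx,cy)=(0.5357,0.8444)
member 1 (0-2): L=2.2730, (cx,cy)=(1.0000,0.0000)
member 2 (1-2): L=2.1229, (cx,cy)=(0.5346,-0.8451)
member 3 (1-3): L=2.0621, (cx,cy)=(0.9999,-0.0102)
member 4 (2-3): L=2.0007, (cx,cy)=(0.4633,0.8862)
solve A·x = −loads:
  F[0-1] = +2299.4998 N (tension)
  F[0-2] = +453.6077 N (tension)
  F[1-2] = -2327.6035 N (compression)
  F[1-3] = +2476.3206 N (tension)
  F[2-3] = -1706.8494 N (compression)
  Rx@0 = -1685.3500 N
  Ry@0 = -1941.7801 N
  Ry@2 = +3479.5801 N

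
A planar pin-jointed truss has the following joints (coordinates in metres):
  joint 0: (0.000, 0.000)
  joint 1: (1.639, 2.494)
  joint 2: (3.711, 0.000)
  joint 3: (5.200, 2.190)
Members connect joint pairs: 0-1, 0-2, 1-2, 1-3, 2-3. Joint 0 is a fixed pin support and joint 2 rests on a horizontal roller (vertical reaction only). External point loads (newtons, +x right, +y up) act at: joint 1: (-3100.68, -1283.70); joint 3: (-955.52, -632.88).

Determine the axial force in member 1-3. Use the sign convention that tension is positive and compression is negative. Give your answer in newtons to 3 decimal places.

N=4 nodes, M=5 members, R=3 reactions → 2N=8, M+R=8
member 0 (0-1): L=2.9844, (cx,cy)=(0.5492,0.8357)
member 1 (0-2): L=3.7110, (cx,cy)=(1.0000,0.0000)
member 2 (1-2): L=3.2424, (cx,cy)=(0.6390,-0.7692)
member 3 (1-3): L=3.5740, (cx,cy)=(0.9964,-0.0851)
member 4 (2-3): L=2.6482, (cx,cy)=(0.5623,0.8270)
solve A·x = −loads:
  F[0-1] = -3722.0919 N (compression)
  F[0-2] = -2012.0348 N (compression)
  F[1-2] = +2430.1189 N (tension)
  F[1-3] = -498.2119 N (compression)
  F[2-3] = -816.5528 N (compression)
  Rx@0 = +4056.2000 N
  Ry@0 = +3110.5235 N
  Ry@2 = -1193.9435 N

-498.212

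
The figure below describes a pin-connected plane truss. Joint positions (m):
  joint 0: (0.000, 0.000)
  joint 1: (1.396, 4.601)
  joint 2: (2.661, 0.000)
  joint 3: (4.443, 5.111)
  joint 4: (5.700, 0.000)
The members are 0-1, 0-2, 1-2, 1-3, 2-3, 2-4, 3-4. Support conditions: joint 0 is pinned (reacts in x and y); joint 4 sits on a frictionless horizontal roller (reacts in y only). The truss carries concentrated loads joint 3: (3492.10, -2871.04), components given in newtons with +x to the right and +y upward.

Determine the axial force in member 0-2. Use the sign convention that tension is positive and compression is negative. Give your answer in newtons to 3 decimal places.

2734.143

N=5 nodes, M=7 members, R=3 reactions → 2N=10, M+R=10
member 0 (0-1): L=4.8081, (cx,cy)=(0.2903,0.9569)
member 1 (0-2): L=2.6610, (cx,cy)=(1.0000,0.0000)
member 2 (1-2): L=4.7717, (cx,cy)=(0.2651,-0.9642)
member 3 (1-3): L=3.0894, (cx,cy)=(0.9863,0.1651)
member 4 (2-3): L=5.4127, (cx,cy)=(0.3292,0.9443)
member 5 (2-4): L=3.0390, (cx,cy)=(1.0000,0.0000)
member 6 (3-4): L=5.2633, (cx,cy)=(0.2388,-0.9711)
solve A·x = −loads:
  F[0-1] = +2610.5654 N (tension)
  F[0-2] = +2734.1428 N (tension)
  F[1-2] = -2351.0434 N (compression)
  F[1-3] = +1400.4398 N (tension)
  F[2-3] = +2400.7603 N (tension)
  F[2-4] = +1320.4894 N (tension)
  F[3-4] = -5529.1466 N (compression)
  Rx@0 = -3492.1000 N
  Ry@0 = -2498.1098 N
  Ry@4 = +5369.1498 N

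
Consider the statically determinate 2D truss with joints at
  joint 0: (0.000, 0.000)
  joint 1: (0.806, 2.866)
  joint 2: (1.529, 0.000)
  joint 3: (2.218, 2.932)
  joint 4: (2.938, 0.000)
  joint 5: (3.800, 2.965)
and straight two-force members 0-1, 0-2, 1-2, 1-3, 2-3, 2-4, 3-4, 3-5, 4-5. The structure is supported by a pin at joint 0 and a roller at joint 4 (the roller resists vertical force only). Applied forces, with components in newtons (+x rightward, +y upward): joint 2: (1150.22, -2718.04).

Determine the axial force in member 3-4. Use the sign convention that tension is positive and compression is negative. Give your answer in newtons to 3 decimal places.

-1456.554

N=6 nodes, M=9 members, R=3 reactions → 2N=12, M+R=12
member 0 (0-1): L=2.9772, (cx,cy)=(0.2707,0.9627)
member 1 (0-2): L=1.5290, (cx,cy)=(1.0000,0.0000)
member 2 (1-2): L=2.9558, (cx,cy)=(0.2446,-0.9696)
member 3 (1-3): L=1.4135, (cx,cy)=(0.9989,0.0467)
member 4 (2-3): L=3.0119, (cx,cy)=(0.2288,0.9735)
member 5 (2-4): L=1.4090, (cx,cy)=(1.0000,0.0000)
member 6 (3-4): L=3.0191, (cx,cy)=(0.2385,-0.9711)
member 7 (3-5): L=1.5823, (cx,cy)=(0.9998,0.0209)
member 8 (4-5): L=3.0878, (cx,cy)=(0.2792,0.9602)
solve A·x = −loads:
  F[0-1] = -1354.0782 N (compression)
  F[0-2] = +1516.8043 N (tension)
  F[1-2] = +1311.2165 N (tension)
  F[1-3] = -688.0646 N (compression)
  F[2-3] = +1486.0613 N (tension)
  F[2-4] = +347.3602 N (tension)
  F[3-4] = -1456.5536 N (compression)
  F[3-5] = -0.0000 N (compression)
  F[4-5] = +0.0000 N (tension)
  Rx@0 = -1150.2200 N
  Ry@0 = +1303.5120 N
  Ry@4 = +1414.5280 N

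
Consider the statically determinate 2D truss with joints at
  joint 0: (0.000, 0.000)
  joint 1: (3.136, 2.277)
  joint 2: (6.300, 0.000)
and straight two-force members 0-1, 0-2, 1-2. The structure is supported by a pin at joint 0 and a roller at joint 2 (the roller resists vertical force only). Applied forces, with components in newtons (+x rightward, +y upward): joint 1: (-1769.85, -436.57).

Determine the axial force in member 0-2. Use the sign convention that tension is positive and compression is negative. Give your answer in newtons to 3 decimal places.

-586.889

N=3 nodes, M=3 members, R=3 reactions → 2N=6, M+R=6
member 0 (0-1): L=3.8755, (cx,cy)=(0.8092,0.5875)
member 1 (0-2): L=6.3000, (cx,cy)=(1.0000,0.0000)
member 2 (1-2): L=3.8982, (cx,cy)=(0.8117,-0.5841)
solve A·x = −loads:
  F[0-1] = -1461.9020 N (compression)
  F[0-2] = -586.8887 N (compression)
  F[1-2] = +723.0670 N (tension)
  Rx@0 = +1769.8500 N
  Ry@0 = +858.9295 N
  Ry@2 = -422.3595 N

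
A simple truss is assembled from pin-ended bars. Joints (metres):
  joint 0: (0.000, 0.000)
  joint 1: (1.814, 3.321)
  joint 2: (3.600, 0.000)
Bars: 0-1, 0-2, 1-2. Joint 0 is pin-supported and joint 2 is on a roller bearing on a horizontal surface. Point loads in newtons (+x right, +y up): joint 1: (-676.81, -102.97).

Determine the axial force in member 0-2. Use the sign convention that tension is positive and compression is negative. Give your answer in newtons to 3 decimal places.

-307.870

N=3 nodes, M=3 members, R=3 reactions → 2N=6, M+R=6
member 0 (0-1): L=3.7841, (cx,cy)=(0.4794,0.8776)
member 1 (0-2): L=3.6000, (cx,cy)=(1.0000,0.0000)
member 2 (1-2): L=3.7708, (cx,cy)=(0.4736,-0.8807)
solve A·x = −loads:
  F[0-1] = -769.6354 N (compression)
  F[0-2] = -307.8695 N (compression)
  F[1-2] = +650.0058 N (tension)
  Rx@0 = +676.8100 N
  Ry@0 = +675.4418 N
  Ry@2 = -572.4718 N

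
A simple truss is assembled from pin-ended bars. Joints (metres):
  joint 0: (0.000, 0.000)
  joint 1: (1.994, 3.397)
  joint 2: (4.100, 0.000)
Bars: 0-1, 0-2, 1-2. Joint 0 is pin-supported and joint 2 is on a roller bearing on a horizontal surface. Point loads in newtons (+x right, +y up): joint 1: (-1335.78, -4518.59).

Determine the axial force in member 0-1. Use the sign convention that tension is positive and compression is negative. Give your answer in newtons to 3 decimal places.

-3974.652

N=3 nodes, M=3 members, R=3 reactions → 2N=6, M+R=6
member 0 (0-1): L=3.9390, (cx,cy)=(0.5062,0.8624)
member 1 (0-2): L=4.1000, (cx,cy)=(1.0000,0.0000)
member 2 (1-2): L=3.9969, (cx,cy)=(0.5269,-0.8499)
solve A·x = −loads:
  F[0-1] = -3974.6522 N (compression)
  F[0-2] = +676.2728 N (tension)
  F[1-2] = -1283.4586 N (compression)
  Rx@0 = +1335.7800 N
  Ry@0 = +3427.7549 N
  Ry@2 = +1090.8351 N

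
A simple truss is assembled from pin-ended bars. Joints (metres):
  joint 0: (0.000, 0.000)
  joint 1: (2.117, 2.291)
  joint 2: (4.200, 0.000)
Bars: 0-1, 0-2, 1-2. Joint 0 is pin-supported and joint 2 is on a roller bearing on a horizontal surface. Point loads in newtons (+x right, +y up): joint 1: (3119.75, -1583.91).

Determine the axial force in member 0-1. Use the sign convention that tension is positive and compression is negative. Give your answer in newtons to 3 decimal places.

N=3 nodes, M=3 members, R=3 reactions → 2N=6, M+R=6
member 0 (0-1): L=3.1194, (cx,cy)=(0.6787,0.7344)
member 1 (0-2): L=4.2000, (cx,cy)=(1.0000,0.0000)
member 2 (1-2): L=3.0964, (cx,cy)=(0.6727,-0.7399)
solve A·x = −loads:
  F[0-1] = +1247.4767 N (tension)
  F[0-2] = +2273.1298 N (tension)
  F[1-2] = -3379.0082 N (compression)
  Rx@0 = -3119.7500 N
  Ry@0 = -916.2054 N
  Ry@2 = +2500.1154 N

1247.477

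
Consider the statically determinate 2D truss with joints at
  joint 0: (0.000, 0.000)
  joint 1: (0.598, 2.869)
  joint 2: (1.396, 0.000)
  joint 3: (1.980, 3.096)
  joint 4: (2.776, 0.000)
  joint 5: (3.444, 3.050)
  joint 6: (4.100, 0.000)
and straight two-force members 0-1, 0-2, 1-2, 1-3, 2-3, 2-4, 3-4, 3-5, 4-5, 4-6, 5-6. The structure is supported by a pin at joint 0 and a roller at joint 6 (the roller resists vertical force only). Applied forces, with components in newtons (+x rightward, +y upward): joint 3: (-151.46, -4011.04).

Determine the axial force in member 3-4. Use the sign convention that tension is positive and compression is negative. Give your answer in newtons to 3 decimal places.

N=7 nodes, M=11 members, R=3 reactions → 2N=14, M+R=14
member 0 (0-1): L=2.9307, (cx,cy)=(0.2040,0.9790)
member 1 (0-2): L=1.3960, (cx,cy)=(1.0000,0.0000)
member 2 (1-2): L=2.9779, (cx,cy)=(0.2680,-0.9634)
member 3 (1-3): L=1.4005, (cx,cy)=(0.9868,0.1621)
member 4 (2-3): L=3.1506, (cx,cy)=(0.1854,0.9827)
member 5 (2-4): L=1.3800, (cx,cy)=(1.0000,0.0000)
member 6 (3-4): L=3.1967, (cx,cy)=(0.2490,-0.9685)
member 7 (3-5): L=1.4647, (cx,cy)=(0.9995,-0.0314)
member 8 (4-5): L=3.1223, (cx,cy)=(0.2139,0.9768)
member 9 (4-6): L=1.3240, (cx,cy)=(1.0000,0.0000)
member 10 (5-6): L=3.1197, (cx,cy)=(0.2103,-0.9776)
solve A·x = −loads:
  F[0-1] = -2235.4036 N (compression)
  F[0-2] = +304.6733 N (tension)
  F[1-2] = +2097.8373 N (tension)
  F[1-3] = -1031.9421 N (compression)
  F[2-3] = -2056.7547 N (compression)
  F[2-4] = +1248.0802 N (tension)
  F[3-4] = -1856.4527 N (compression)
  F[3-5] = -786.1973 N (compression)
  F[4-5] = +1840.5951 N (tension)
  F[4-6] = +392.0230 N (tension)
  F[5-6] = -1864.3500 N (compression)
  Rx@0 = +151.4600 N
  Ry@0 = +2188.3719 N
  Ry@6 = +1822.6681 N

-1856.453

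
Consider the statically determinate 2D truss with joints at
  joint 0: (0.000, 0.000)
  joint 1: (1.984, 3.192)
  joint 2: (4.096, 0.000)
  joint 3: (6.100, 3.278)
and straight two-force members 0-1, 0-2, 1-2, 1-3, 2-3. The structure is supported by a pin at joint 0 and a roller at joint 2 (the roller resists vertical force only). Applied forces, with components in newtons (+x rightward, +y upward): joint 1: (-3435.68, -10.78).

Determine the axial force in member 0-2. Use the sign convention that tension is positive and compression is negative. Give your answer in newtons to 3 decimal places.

N=4 nodes, M=5 members, R=3 reactions → 2N=8, M+R=8
member 0 (0-1): L=3.7583, (cx,cy)=(0.5279,0.8493)
member 1 (0-2): L=4.0960, (cx,cy)=(1.0000,0.0000)
member 2 (1-2): L=3.8275, (cx,cy)=(0.5518,-0.8340)
member 3 (1-3): L=4.1169, (cx,cy)=(0.9998,0.0209)
member 4 (2-3): L=3.8420, (cx,cy)=(0.5216,0.8532)
solve A·x = −loads:
  F[0-1] = -3158.9992 N (compression)
  F[0-2] = -1768.0676 N (compression)
  F[1-2] = +3204.1659 N (tension)
  F[1-3] = +0.0000 N (tension)
  F[2-3] = +0.0000 N (tension)
  Rx@0 = +3435.6800 N
  Ry@0 = +2682.9731 N
  Ry@2 = -2672.1931 N

-1768.068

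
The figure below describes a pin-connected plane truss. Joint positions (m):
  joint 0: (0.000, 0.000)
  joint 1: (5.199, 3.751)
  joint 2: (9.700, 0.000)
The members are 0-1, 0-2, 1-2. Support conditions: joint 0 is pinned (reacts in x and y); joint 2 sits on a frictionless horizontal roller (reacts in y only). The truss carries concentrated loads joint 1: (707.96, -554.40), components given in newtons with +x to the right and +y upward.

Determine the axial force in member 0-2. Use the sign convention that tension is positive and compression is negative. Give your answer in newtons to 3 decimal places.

685.069

N=3 nodes, M=3 members, R=3 reactions → 2N=6, M+R=6
member 0 (0-1): L=6.4109, (cx,cy)=(0.8110,0.5851)
member 1 (0-2): L=9.7000, (cx,cy)=(1.0000,0.0000)
member 2 (1-2): L=5.8591, (cx,cy)=(0.7682,-0.6402)
solve A·x = −loads:
  F[0-1] = +28.2275 N (tension)
  F[0-2] = +685.0686 N (tension)
  F[1-2] = -891.7757 N (compression)
  Rx@0 = -707.9600 N
  Ry@0 = -16.5158 N
  Ry@2 = +570.9158 N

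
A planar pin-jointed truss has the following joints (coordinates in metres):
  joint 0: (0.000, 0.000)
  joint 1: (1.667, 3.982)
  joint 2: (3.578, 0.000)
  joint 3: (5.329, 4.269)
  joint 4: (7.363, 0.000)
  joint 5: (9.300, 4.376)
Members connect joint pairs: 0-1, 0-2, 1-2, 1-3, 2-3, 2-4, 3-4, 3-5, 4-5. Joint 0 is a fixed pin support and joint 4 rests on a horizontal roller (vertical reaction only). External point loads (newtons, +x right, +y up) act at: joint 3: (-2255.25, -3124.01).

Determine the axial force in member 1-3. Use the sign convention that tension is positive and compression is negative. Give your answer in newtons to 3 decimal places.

-1885.417

N=6 nodes, M=9 members, R=3 reactions → 2N=12, M+R=12
member 0 (0-1): L=4.3169, (cx,cy)=(0.3862,0.9224)
member 1 (0-2): L=3.5780, (cx,cy)=(1.0000,0.0000)
member 2 (1-2): L=4.4168, (cx,cy)=(0.4327,-0.9016)
member 3 (1-3): L=3.6732, (cx,cy)=(0.9969,0.0781)
member 4 (2-3): L=4.6141, (cx,cy)=(0.3795,0.9252)
member 5 (2-4): L=3.7850, (cx,cy)=(1.0000,0.0000)
member 6 (3-4): L=4.7288, (cx,cy)=(0.4301,-0.9028)
member 7 (3-5): L=3.9724, (cx,cy)=(0.9996,0.0269)
member 8 (4-5): L=4.7855, (cx,cy)=(0.4048,0.9144)
solve A·x = −loads:
  F[0-1] = -2353.0952 N (compression)
  F[0-2] = -1346.5764 N (compression)
  F[1-2] = +2244.1849 N (tension)
  F[1-3] = -1885.4173 N (compression)
  F[2-3] = -2186.8357 N (compression)
  F[2-4] = +454.2748 N (tension)
  F[3-4] = -1056.1324 N (compression)
  F[3-5] = +0.0000 N (tension)
  F[4-5] = +0.0000 N (tension)
  Rx@0 = +2255.2500 N
  Ry@0 = +2170.5689 N
  Ry@4 = +953.4411 N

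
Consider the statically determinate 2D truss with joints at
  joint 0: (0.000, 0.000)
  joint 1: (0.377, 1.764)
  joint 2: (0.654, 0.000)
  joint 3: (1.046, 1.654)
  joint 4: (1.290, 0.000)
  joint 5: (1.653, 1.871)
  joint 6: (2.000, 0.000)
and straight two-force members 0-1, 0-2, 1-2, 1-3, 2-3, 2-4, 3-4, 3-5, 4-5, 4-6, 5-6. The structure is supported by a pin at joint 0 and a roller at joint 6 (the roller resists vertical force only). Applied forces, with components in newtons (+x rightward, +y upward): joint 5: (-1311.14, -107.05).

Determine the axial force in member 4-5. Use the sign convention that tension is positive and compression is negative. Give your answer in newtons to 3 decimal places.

N=7 nodes, M=11 members, R=3 reactions → 2N=14, M+R=14
member 0 (0-1): L=1.8038, (cx,cy)=(0.2090,0.9779)
member 1 (0-2): L=0.6540, (cx,cy)=(1.0000,0.0000)
member 2 (1-2): L=1.7856, (cx,cy)=(0.1551,-0.9879)
member 3 (1-3): L=0.6780, (cx,cy)=(0.9868,-0.1622)
member 4 (2-3): L=1.6998, (cx,cy)=(0.2306,0.9730)
member 5 (2-4): L=0.6360, (cx,cy)=(1.0000,0.0000)
member 6 (3-4): L=1.6719, (cx,cy)=(0.1459,-0.9893)
member 7 (3-5): L=0.6446, (cx,cy)=(0.9416,0.3366)
member 8 (4-5): L=1.9059, (cx,cy)=(0.1905,0.9817)
member 9 (4-6): L=0.7100, (cx,cy)=(1.0000,0.0000)
member 10 (5-6): L=1.9029, (cx,cy)=(0.1824,-0.9832)
solve A·x = −loads:
  F[0-1] = -1273.2636 N (compression)
  F[0-2] = -1045.0292 N (compression)
  F[1-2] = +1339.2734 N (tension)
  F[1-3] = -480.2333 N (compression)
  F[2-3] = -1359.7108 N (compression)
  F[2-4] = -523.7027 N (compression)
  F[3-4] = +925.2711 N (tension)
  F[3-5] = -979.6486 N (compression)
  F[4-5] = -932.4330 N (compression)
  F[4-6] = -211.0737 N (compression)
  F[5-6] = +1157.5023 N (tension)
  Rx@0 = +1311.1400 N
  Ry@0 = +1245.1446 N
  Ry@6 = -1138.0946 N

-932.433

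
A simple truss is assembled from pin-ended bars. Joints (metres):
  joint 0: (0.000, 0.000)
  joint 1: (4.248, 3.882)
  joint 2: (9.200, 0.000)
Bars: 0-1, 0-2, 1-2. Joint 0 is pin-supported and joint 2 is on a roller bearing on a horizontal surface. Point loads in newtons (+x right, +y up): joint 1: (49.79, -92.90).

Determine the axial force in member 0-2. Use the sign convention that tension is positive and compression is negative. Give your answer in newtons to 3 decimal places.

N=3 nodes, M=3 members, R=3 reactions → 2N=6, M+R=6
member 0 (0-1): L=5.7546, (cx,cy)=(0.7382,0.6746)
member 1 (0-2): L=9.2000, (cx,cy)=(1.0000,0.0000)
member 2 (1-2): L=6.2922, (cx,cy)=(0.7870,-0.6170)
solve A·x = −loads:
  F[0-1] = -42.9819 N (compression)
  F[0-2] = +81.5189 N (tension)
  F[1-2] = -103.5816 N (compression)
  Rx@0 = -49.7900 N
  Ry@0 = +28.9952 N
  Ry@2 = +63.9048 N

81.519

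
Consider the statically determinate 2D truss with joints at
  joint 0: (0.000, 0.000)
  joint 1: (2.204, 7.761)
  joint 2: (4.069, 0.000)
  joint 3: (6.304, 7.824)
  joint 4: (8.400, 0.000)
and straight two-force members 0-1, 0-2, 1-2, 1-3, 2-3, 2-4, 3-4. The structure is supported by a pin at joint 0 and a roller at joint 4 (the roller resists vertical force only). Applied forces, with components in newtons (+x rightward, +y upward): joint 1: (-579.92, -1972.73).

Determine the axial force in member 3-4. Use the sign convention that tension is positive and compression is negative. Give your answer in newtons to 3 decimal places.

18.840

N=5 nodes, M=7 members, R=3 reactions → 2N=10, M+R=10
member 0 (0-1): L=8.0679, (cx,cy)=(0.2732,0.9620)
member 1 (0-2): L=4.0690, (cx,cy)=(1.0000,0.0000)
member 2 (1-2): L=7.9819, (cx,cy)=(0.2337,-0.9723)
member 3 (1-3): L=4.1005, (cx,cy)=(0.9999,0.0154)
member 4 (2-3): L=8.1370, (cx,cy)=(0.2747,0.9615)
member 5 (2-4): L=4.3310, (cx,cy)=(1.0000,0.0000)
member 6 (3-4): L=8.0999, (cx,cy)=(0.2588,-0.9659)
solve A·x = −loads:
  F[0-1] = -2069.6525 N (compression)
  F[0-2] = -14.5283 N (compression)
  F[1-2] = +18.8758 N (tension)
  F[1-3] = +10.1191 N (tension)
  F[2-3] = -19.0875 N (compression)
  F[2-4] = -4.8751 N (compression)
  F[3-4] = +18.8396 N (tension)
  Rx@0 = +579.9200 N
  Ry@0 = +1990.9279 N
  Ry@4 = -18.1979 N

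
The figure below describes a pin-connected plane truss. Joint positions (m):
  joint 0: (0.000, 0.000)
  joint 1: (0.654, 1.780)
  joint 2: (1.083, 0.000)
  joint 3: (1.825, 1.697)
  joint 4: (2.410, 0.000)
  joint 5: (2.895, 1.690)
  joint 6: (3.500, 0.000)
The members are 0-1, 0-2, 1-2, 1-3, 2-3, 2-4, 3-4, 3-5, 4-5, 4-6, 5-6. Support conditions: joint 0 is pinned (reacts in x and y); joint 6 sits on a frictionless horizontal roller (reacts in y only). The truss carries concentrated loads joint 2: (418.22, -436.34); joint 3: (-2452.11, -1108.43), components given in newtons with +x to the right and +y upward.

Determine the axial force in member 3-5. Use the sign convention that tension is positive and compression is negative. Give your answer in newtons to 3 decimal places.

N=7 nodes, M=11 members, R=3 reactions → 2N=14, M+R=14
member 0 (0-1): L=1.8963, (cx,cy)=(0.3449,0.9386)
member 1 (0-2): L=1.0830, (cx,cy)=(1.0000,0.0000)
member 2 (1-2): L=1.8310, (cx,cy)=(0.2343,-0.9722)
member 3 (1-3): L=1.1739, (cx,cy)=(0.9975,-0.0707)
member 4 (2-3): L=1.8521, (cx,cy)=(0.4006,0.9162)
member 5 (2-4): L=1.3270, (cx,cy)=(1.0000,0.0000)
member 6 (3-4): L=1.7950, (cx,cy)=(0.3259,-0.9454)
member 7 (3-5): L=1.0700, (cx,cy)=(1.0000,-0.0065)
member 8 (4-5): L=1.7582, (cx,cy)=(0.2758,0.9612)
member 9 (4-6): L=1.0900, (cx,cy)=(1.0000,0.0000)
member 10 (5-6): L=1.7950, (cx,cy)=(0.3370,-0.9415)
solve A·x = −loads:
  F[0-1] = -2152.7858 N (compression)
  F[0-2] = -1291.4494 N (compression)
  F[1-2] = +2169.7658 N (tension)
  F[1-3] = -1253.9600 N (compression)
  F[2-3] = -1825.9629 N (compression)
  F[2-4] = -469.7698 N (compression)
  F[3-4] = +501.3055 N (tension)
  F[3-5] = +306.3985 N (tension)
  F[4-5] = -493.0658 N (compression)
  F[4-6] = -170.3809 N (compression)
  F[5-6] = +505.5180 N (tension)
  Rx@0 = +2033.8900 N
  Ry@0 = +2020.7099 N
  Ry@6 = -475.9399 N

306.398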